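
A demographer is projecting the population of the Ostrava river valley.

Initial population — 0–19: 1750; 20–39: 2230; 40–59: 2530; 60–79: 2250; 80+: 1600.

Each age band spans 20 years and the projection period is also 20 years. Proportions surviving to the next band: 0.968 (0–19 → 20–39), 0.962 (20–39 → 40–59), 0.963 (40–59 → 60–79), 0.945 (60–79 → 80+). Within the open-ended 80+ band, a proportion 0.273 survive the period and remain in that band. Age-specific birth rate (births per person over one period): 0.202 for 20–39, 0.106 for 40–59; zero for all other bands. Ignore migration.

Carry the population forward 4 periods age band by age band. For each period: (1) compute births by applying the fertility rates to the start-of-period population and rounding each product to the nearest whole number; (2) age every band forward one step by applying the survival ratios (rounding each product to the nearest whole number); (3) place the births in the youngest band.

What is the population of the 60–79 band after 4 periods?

— Period 1 —
Births: 2230 × 0.202 = 450  |  2530 × 0.106 = 268 → total 718
20–39: 1750 × 0.968 = 1694
40–59: 2230 × 0.962 = 2145
60–79: 2530 × 0.963 = 2436
80+: 2250 × 0.945 + 1600 × 0.273 = 2126 + 437 = 2563
Giving 718 / 1694 / 2145 / 2436 / 2563.
— Period 2 —
Births: 1694 × 0.202 = 342  |  2145 × 0.106 = 227 → total 569
20–39: 718 × 0.968 = 695
40–59: 1694 × 0.962 = 1630
60–79: 2145 × 0.963 = 2066
80+: 2436 × 0.945 + 2563 × 0.273 = 2302 + 700 = 3002
Giving 569 / 695 / 1630 / 2066 / 3002.
— Period 3 —
Births: 695 × 0.202 = 140  |  1630 × 0.106 = 173 → total 313
20–39: 569 × 0.968 = 551
40–59: 695 × 0.962 = 669
60–79: 1630 × 0.963 = 1570
80+: 2066 × 0.945 + 3002 × 0.273 = 1952 + 820 = 2772
Giving 313 / 551 / 669 / 1570 / 2772.
— Period 4 —
Births: 551 × 0.202 = 111  |  669 × 0.106 = 71 → total 182
20–39: 313 × 0.968 = 303
40–59: 551 × 0.962 = 530
60–79: 669 × 0.963 = 644
80+: 1570 × 0.945 + 2772 × 0.273 = 1484 + 757 = 2241
Giving 182 / 303 / 530 / 644 / 2241.

644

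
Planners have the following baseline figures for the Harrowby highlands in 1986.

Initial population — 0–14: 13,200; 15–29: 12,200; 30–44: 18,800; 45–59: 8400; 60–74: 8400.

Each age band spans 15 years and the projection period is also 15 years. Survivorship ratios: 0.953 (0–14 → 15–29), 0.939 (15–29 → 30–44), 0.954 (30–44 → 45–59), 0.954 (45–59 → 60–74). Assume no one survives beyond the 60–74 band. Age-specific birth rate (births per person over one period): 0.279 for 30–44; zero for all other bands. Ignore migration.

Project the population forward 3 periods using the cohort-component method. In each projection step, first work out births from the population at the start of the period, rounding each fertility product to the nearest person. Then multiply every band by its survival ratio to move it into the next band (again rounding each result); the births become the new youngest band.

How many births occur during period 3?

3296

Period 1.
Births: 18800 × 0.279 = 5245
15–29: 13200 × 0.953 = 12580
30–44: 12200 × 0.939 = 11456
45–59: 18800 × 0.954 = 17935
60–74: 8400 × 0.954 = 8014
End of period: [5245, 12580, 11456, 17935, 8014]
Period 2.
Births: 11456 × 0.279 = 3196
15–29: 5245 × 0.953 = 4998
30–44: 12580 × 0.939 = 11813
45–59: 11456 × 0.954 = 10929
60–74: 17935 × 0.954 = 17110
End of period: [3196, 4998, 11813, 10929, 17110]
Period 3.
Births: 11813 × 0.279 = 3296
15–29: 3196 × 0.953 = 3046
30–44: 4998 × 0.939 = 4693
45–59: 11813 × 0.954 = 11270
60–74: 10929 × 0.954 = 10426
End of period: [3296, 3046, 4693, 11270, 10426]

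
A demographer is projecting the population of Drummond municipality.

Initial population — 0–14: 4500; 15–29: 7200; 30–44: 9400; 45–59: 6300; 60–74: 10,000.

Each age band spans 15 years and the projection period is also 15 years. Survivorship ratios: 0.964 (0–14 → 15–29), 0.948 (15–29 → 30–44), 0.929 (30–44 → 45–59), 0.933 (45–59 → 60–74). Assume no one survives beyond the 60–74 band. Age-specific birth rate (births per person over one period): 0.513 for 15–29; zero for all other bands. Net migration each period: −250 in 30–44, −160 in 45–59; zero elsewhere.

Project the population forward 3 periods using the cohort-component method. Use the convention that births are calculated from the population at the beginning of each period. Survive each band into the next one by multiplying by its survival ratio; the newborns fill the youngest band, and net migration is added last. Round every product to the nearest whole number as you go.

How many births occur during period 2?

2225

Period 1:
Births: 7200 × 0.513 = 3694
15–29: 4500 × 0.964 = 4338
30–44: 7200 × 0.948 = 6826
45–59: 9400 × 0.929 = 8733
60–74: 6300 × 0.933 = 5878
Net migration: 30–44 − 250 → 6576; 45–59 − 160 → 8573
→ [3694, 4338, 6576, 8573, 5878]
Period 2:
Births: 4338 × 0.513 = 2225
15–29: 3694 × 0.964 = 3561
30–44: 4338 × 0.948 = 4112
45–59: 6576 × 0.929 = 6109
60–74: 8573 × 0.933 = 7999
Net migration: 30–44 − 250 → 3862; 45–59 − 160 → 5949
→ [2225, 3561, 3862, 5949, 7999]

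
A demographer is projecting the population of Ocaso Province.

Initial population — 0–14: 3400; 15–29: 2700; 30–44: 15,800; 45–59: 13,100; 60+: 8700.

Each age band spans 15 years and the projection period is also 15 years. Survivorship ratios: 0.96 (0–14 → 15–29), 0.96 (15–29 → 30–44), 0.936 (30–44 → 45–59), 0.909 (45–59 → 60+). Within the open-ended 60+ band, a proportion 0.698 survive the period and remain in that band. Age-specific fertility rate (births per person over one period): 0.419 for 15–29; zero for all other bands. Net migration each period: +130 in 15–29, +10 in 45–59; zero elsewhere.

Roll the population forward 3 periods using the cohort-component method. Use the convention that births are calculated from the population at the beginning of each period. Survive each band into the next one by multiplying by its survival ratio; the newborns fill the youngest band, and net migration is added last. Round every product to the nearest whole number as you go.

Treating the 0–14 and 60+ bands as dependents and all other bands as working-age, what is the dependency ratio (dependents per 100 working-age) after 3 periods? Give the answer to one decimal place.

364.9

[period 1]
Births: 2700 * 0.419 = 1131
15–29: 3400 * 0.96 = 3264
30–44: 2700 * 0.96 = 2592
45–59: 15800 * 0.936 = 14789
60+: 13100 * 0.909 + 8700 * 0.698 = 11908 + 6073 = 17981
Net migration: 15–29 + 130 → 3394; 45–59 + 10 → 14799
Population now: 0–14=1131, 15–29=3394, 30–44=2592, 45–59=14799, 60+=17981
[period 2]
Births: 3394 * 0.419 = 1422
15–29: 1131 * 0.96 = 1086
30–44: 3394 * 0.96 = 3258
45–59: 2592 * 0.936 = 2426
60+: 14799 * 0.909 + 17981 * 0.698 = 13452 + 12551 = 26003
Net migration: 15–29 + 130 → 1216; 45–59 + 10 → 2436
Population now: 0–14=1422, 15–29=1216, 30–44=3258, 45–59=2436, 60+=26003
[period 3]
Births: 1216 * 0.419 = 510
15–29: 1422 * 0.96 = 1365
30–44: 1216 * 0.96 = 1167
45–59: 3258 * 0.936 = 3049
60+: 2436 * 0.909 + 26003 * 0.698 = 2214 + 18150 = 20364
Net migration: 15–29 + 130 → 1495; 45–59 + 10 → 3059
Population now: 0–14=510, 15–29=1495, 30–44=1167, 45–59=3059, 60+=20364
Dependents (band 0–14 + band 60+) = 510 + 20364 = 20874; working-age = 5721; ratio = 20874/5721 × 100 = 364.9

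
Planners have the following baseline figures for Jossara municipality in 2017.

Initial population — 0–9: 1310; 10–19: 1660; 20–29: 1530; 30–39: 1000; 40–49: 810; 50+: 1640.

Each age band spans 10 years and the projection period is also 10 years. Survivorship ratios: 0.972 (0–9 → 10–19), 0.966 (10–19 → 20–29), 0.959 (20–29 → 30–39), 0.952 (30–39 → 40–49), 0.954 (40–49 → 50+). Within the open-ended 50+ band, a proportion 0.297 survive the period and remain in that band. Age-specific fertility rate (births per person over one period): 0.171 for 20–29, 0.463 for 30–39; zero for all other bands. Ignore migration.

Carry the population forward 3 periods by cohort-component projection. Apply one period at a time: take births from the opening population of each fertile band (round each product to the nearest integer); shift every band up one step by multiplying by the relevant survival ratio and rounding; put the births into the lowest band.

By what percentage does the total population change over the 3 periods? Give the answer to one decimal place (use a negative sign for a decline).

Numbering the groups 1..6 from youngest to oldest:
Period 1:
Births: 1530 * 0.171 = 262 ; 1000 * 0.463 = 463 → total 725
Group 2: 1310 * 0.972 = 1273
Group 3: 1660 * 0.966 = 1604
Group 4: 1530 * 0.959 = 1467
Group 5: 1000 * 0.952 = 952
Group 6: 810 * 0.954 + 1640 * 0.297 = 773 + 487 = 1260
Giving 725 / 1273 / 1604 / 1467 / 952 / 1260.
Period 2:
Births: 1604 * 0.171 = 274 ; 1467 * 0.463 = 679 → total 953
Group 2: 725 * 0.972 = 705
Group 3: 1273 * 0.966 = 1230
Group 4: 1604 * 0.959 = 1538
Group 5: 1467 * 0.952 = 1397
Group 6: 952 * 0.954 + 1260 * 0.297 = 908 + 374 = 1282
Giving 953 / 705 / 1230 / 1538 / 1397 / 1282.
Period 3:
Births: 1230 * 0.171 = 210 ; 1538 * 0.463 = 712 → total 922
Group 2: 953 * 0.972 = 926
Group 3: 705 * 0.966 = 681
Group 4: 1230 * 0.959 = 1180
Group 5: 1538 * 0.952 = 1464
Group 6: 1397 * 0.954 + 1282 * 0.297 = 1333 + 381 = 1714
Giving 922 / 926 / 681 / 1180 / 1464 / 1714.
Total: 7950 → 6887; change = -1063; percentage change = -13.4%

-13.4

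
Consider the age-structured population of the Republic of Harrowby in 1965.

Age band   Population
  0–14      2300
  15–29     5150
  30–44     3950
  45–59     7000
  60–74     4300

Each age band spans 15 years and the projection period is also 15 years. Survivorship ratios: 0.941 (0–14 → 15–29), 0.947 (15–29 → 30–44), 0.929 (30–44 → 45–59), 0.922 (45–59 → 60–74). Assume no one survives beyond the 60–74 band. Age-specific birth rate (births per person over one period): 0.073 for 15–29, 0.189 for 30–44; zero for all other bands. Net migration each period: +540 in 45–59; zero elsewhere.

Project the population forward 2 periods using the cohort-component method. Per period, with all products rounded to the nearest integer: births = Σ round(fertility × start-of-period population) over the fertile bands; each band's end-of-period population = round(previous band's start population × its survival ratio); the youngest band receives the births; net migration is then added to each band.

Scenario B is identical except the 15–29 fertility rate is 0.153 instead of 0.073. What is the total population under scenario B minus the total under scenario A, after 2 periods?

560

Numbering the groups 1..5 from youngest to oldest:
After projecting period 1:
Births: 5150 * 0.073 = 376, 3950 * 0.189 = 747 — total 1123
Group 2: 2300 * 0.941 = 2164
Group 3: 5150 * 0.947 = 4877
Group 4: 3950 * 0.929 = 3670
Group 5: 7000 * 0.922 = 6454
Net migration: Group 4 + 540 → 4210
Giving 1123 / 2164 / 4877 / 4210 / 6454.
After projecting period 2:
Births: 2164 * 0.073 = 158, 4877 * 0.189 = 922 — total 1080
Group 2: 1123 * 0.941 = 1057
Group 3: 2164 * 0.947 = 2049
Group 4: 4877 * 0.929 = 4531
Group 5: 4210 * 0.922 = 3882
Net migration: Group 4 + 540 → 5071
Giving 1080 / 1057 / 2049 / 5071 / 3882.
Scenario A total after 2 periods: 13139
Scenario B projection —
After projecting period 1:
Births: 5150 * 0.153 = 788, 3950 * 0.189 = 747 — total 1535
Group 2: 2300 * 0.941 = 2164
Group 3: 5150 * 0.947 = 4877
Group 4: 3950 * 0.929 = 3670
Group 5: 7000 * 0.922 = 6454
Net migration: Group 4 + 540 → 4210
Giving 1535 / 2164 / 4877 / 4210 / 6454.
After projecting period 2:
Births: 2164 * 0.153 = 331, 4877 * 0.189 = 922 — total 1253
Group 2: 1535 * 0.941 = 1444
Group 3: 2164 * 0.947 = 2049
Group 4: 4877 * 0.929 = 4531
Group 5: 4210 * 0.922 = 3882
Net migration: Group 4 + 540 → 5071
Giving 1253 / 1444 / 2049 / 5071 / 3882.
Scenario B total after 2 periods: 13699
Difference B − A = 13699 − 13139 = 560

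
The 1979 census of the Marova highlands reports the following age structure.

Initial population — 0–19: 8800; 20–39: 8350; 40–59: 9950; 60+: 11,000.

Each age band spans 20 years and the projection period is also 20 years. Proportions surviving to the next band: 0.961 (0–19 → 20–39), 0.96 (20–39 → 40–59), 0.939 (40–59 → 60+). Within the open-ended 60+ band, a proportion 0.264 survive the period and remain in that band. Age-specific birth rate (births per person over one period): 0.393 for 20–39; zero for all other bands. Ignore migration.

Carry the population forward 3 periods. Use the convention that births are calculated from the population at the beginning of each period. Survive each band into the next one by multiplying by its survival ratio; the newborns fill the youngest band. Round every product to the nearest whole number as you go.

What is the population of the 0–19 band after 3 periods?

Call the groups 1 to 4, youngest first.
— Period 1 —
Births: 8350 * 0.393 = 3282
Group 2: 8800 * 0.961 = 8457
Group 3: 8350 * 0.96 = 8016
Group 4: 9950 * 0.939 + 11000 * 0.264 = 9343 + 2904 = 12247
Population now: 0–19=3282, 20–39=8457, 40–59=8016, 60+=12247
— Period 2 —
Births: 8457 * 0.393 = 3324
Group 2: 3282 * 0.961 = 3154
Group 3: 8457 * 0.96 = 8119
Group 4: 8016 * 0.939 + 12247 * 0.264 = 7527 + 3233 = 10760
Population now: 0–19=3324, 20–39=3154, 40–59=8119, 60+=10760
— Period 3 —
Births: 3154 * 0.393 = 1240
Group 2: 3324 * 0.961 = 3194
Group 3: 3154 * 0.96 = 3028
Group 4: 8119 * 0.939 + 10760 * 0.264 = 7624 + 2841 = 10465
Population now: 0–19=1240, 20–39=3194, 40–59=3028, 60+=10465

1240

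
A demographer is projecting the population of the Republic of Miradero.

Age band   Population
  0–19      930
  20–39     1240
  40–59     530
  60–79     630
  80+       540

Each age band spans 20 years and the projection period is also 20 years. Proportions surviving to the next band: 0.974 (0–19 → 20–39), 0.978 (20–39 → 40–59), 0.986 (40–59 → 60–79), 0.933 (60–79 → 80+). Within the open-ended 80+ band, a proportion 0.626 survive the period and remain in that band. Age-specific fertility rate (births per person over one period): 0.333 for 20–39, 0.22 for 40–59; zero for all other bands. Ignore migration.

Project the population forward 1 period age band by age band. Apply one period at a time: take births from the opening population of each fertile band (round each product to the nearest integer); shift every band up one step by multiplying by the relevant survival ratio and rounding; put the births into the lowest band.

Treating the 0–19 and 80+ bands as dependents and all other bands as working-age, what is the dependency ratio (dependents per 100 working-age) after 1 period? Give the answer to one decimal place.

55.1

Call the groups 1 to 5, youngest first.
Period 1.
Births: 1240 × 0.333 = 413, 530 × 0.22 = 117 — total 530
Group 2: 930 × 0.974 = 906
Group 3: 1240 × 0.978 = 1213
Group 4: 530 × 0.986 = 523
Group 5: 630 × 0.933 + 540 × 0.626 = 588 + 338 = 926
→ [530, 906, 1213, 523, 926]
Dependents (band 0–19 + band 80+) = 530 + 926 = 1456; working-age = 2642; ratio = 1456/2642 × 100 = 55.1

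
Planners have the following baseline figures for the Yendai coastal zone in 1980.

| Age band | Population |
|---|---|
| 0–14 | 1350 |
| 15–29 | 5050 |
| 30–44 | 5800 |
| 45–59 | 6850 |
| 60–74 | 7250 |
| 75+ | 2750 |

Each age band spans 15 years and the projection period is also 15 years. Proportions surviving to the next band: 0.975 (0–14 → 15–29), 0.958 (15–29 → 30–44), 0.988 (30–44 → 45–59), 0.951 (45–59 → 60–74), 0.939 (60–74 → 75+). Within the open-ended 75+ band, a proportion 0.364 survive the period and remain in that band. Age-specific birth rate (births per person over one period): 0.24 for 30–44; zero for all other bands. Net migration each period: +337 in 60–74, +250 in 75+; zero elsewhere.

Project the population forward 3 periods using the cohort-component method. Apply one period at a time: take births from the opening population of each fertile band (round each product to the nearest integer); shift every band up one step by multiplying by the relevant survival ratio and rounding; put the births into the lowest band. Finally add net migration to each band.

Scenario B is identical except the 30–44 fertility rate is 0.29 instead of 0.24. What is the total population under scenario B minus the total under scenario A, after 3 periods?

Call the bands 1 to 6, youngest first.
Period 1:
Births: 5800 × 0.24 = 1392
Band 2: 1350 × 0.975 = 1316
Band 3: 5050 × 0.958 = 4838
Band 4: 5800 × 0.988 = 5730
Band 5: 6850 × 0.951 = 6514
Band 6: 7250 × 0.939 + 2750 × 0.364 = 6808 + 1001 = 7809
Net migration: Band 5 + 337 → 6851; Band 6 + 250 → 8059
Population now: 0–14=1392, 15–29=1316, 30–44=4838, 45–59=5730, 60–74=6851, 75+=8059
Period 2:
Births: 4838 × 0.24 = 1161
Band 2: 1392 × 0.975 = 1357
Band 3: 1316 × 0.958 = 1261
Band 4: 4838 × 0.988 = 4780
Band 5: 5730 × 0.951 = 5449
Band 6: 6851 × 0.939 + 8059 × 0.364 = 6433 + 2933 = 9366
Net migration: Band 5 + 337 → 5786; Band 6 + 250 → 9616
Population now: 0–14=1161, 15–29=1357, 30–44=1261, 45–59=4780, 60–74=5786, 75+=9616
Period 3:
Births: 1261 × 0.24 = 303
Band 2: 1161 × 0.975 = 1132
Band 3: 1357 × 0.958 = 1300
Band 4: 1261 × 0.988 = 1246
Band 5: 4780 × 0.951 = 4546
Band 6: 5786 × 0.939 + 9616 × 0.364 = 5433 + 3500 = 8933
Net migration: Band 5 + 337 → 4883; Band 6 + 250 → 9183
Population now: 0–14=303, 15–29=1132, 30–44=1300, 45–59=1246, 60–74=4883, 75+=9183
Scenario A total after 3 periods: 18047
Scenario B projection —
Period 1:
Births: 5800 × 0.29 = 1682
Band 2: 1350 × 0.975 = 1316
Band 3: 5050 × 0.958 = 4838
Band 4: 5800 × 0.988 = 5730
Band 5: 6850 × 0.951 = 6514
Band 6: 7250 × 0.939 + 2750 × 0.364 = 6808 + 1001 = 7809
Net migration: Band 5 + 337 → 6851; Band 6 + 250 → 8059
Population now: 0–14=1682, 15–29=1316, 30–44=4838, 45–59=5730, 60–74=6851, 75+=8059
Period 2:
Births: 4838 × 0.29 = 1403
Band 2: 1682 × 0.975 = 1640
Band 3: 1316 × 0.958 = 1261
Band 4: 4838 × 0.988 = 4780
Band 5: 5730 × 0.951 = 5449
Band 6: 6851 × 0.939 + 8059 × 0.364 = 6433 + 2933 = 9366
Net migration: Band 5 + 337 → 5786; Band 6 + 250 → 9616
Population now: 0–14=1403, 15–29=1640, 30–44=1261, 45–59=4780, 60–74=5786, 75+=9616
Period 3:
Births: 1261 × 0.29 = 366
Band 2: 1403 × 0.975 = 1368
Band 3: 1640 × 0.958 = 1571
Band 4: 1261 × 0.988 = 1246
Band 5: 4780 × 0.951 = 4546
Band 6: 5786 × 0.939 + 9616 × 0.364 = 5433 + 3500 = 8933
Net migration: Band 5 + 337 → 4883; Band 6 + 250 → 9183
Population now: 0–14=366, 15–29=1368, 30–44=1571, 45–59=1246, 60–74=4883, 75+=9183
Scenario B total after 3 periods: 18617
Difference B − A = 18617 − 18047 = 570

570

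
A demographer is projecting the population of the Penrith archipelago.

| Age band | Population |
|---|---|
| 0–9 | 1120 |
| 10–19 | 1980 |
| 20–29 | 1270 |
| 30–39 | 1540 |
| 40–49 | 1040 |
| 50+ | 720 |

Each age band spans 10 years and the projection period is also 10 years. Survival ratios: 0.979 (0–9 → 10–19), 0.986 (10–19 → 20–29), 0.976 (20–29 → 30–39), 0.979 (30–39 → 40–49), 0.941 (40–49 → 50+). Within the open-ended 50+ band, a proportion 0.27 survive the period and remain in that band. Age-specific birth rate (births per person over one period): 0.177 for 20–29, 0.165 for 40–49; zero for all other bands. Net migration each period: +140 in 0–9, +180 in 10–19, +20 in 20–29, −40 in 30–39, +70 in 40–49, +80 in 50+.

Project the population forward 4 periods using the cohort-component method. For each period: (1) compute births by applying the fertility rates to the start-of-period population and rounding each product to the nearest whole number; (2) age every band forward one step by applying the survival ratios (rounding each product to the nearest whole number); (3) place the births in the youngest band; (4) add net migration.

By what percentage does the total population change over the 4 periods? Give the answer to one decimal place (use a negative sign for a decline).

-15.1

Call the groups 1 to 6, youngest first.
Period 1.
Births: 1270 * 0.177 = 225, 1040 * 0.165 = 172 — total 397
Group 2: 1120 * 0.979 = 1096
Group 3: 1980 * 0.986 = 1952
Group 4: 1270 * 0.976 = 1240
Group 5: 1540 * 0.979 = 1508
Group 6: 1040 * 0.941 + 720 * 0.27 = 979 + 194 = 1173
Net migration: Group 1 + 140 → 537; Group 2 + 180 → 1276; Group 3 + 20 → 1972; Group 4 − 40 → 1200; Group 5 + 70 → 1578; Group 6 + 80 → 1253
→ [537, 1276, 1972, 1200, 1578, 1253]
Period 2.
Births: 1972 * 0.177 = 349, 1578 * 0.165 = 260 — total 609
Group 2: 537 * 0.979 = 526
Group 3: 1276 * 0.986 = 1258
Group 4: 1972 * 0.976 = 1925
Group 5: 1200 * 0.979 = 1175
Group 6: 1578 * 0.941 + 1253 * 0.27 = 1485 + 338 = 1823
Net migration: Group 1 + 140 → 749; Group 2 + 180 → 706; Group 3 + 20 → 1278; Group 4 − 40 → 1885; Group 5 + 70 → 1245; Group 6 + 80 → 1903
→ [749, 706, 1278, 1885, 1245, 1903]
Period 3.
Births: 1278 * 0.177 = 226, 1245 * 0.165 = 205 — total 431
Group 2: 749 * 0.979 = 733
Group 3: 706 * 0.986 = 696
Group 4: 1278 * 0.976 = 1247
Group 5: 1885 * 0.979 = 1845
Group 6: 1245 * 0.941 + 1903 * 0.27 = 1172 + 514 = 1686
Net migration: Group 1 + 140 → 571; Group 2 + 180 → 913; Group 3 + 20 → 716; Group 4 − 40 → 1207; Group 5 + 70 → 1915; Group 6 + 80 → 1766
→ [571, 913, 716, 1207, 1915, 1766]
Period 4.
Births: 716 * 0.177 = 127, 1915 * 0.165 = 316 — total 443
Group 2: 571 * 0.979 = 559
Group 3: 913 * 0.986 = 900
Group 4: 716 * 0.976 = 699
Group 5: 1207 * 0.979 = 1182
Group 6: 1915 * 0.941 + 1766 * 0.27 = 1802 + 477 = 2279
Net migration: Group 1 + 140 → 583; Group 2 + 180 → 739; Group 3 + 20 → 920; Group 4 − 40 → 659; Group 5 + 70 → 1252; Group 6 + 80 → 2359
→ [583, 739, 920, 659, 1252, 2359]
Total: 7670 → 6512; change = -1158; percentage change = -15.1%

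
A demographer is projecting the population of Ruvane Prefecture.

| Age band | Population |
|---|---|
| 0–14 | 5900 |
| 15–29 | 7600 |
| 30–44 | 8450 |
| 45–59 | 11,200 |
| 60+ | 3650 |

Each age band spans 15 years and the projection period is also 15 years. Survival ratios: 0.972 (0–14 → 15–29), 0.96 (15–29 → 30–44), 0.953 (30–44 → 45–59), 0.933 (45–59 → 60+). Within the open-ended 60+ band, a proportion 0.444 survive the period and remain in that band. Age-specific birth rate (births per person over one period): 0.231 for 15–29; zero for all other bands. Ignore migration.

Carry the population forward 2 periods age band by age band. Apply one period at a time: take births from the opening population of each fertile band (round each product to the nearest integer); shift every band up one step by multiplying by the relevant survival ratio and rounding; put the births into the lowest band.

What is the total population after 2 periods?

28364

Numbering the bands 1..5 from youngest to oldest:
— Period 1 —
Births: 7600 × 0.231 = 1756
Band 2: 5900 × 0.972 = 5735
Band 3: 7600 × 0.96 = 7296
Band 4: 8450 × 0.953 = 8053
Band 5: 11200 × 0.933 + 3650 × 0.444 = 10450 + 1621 = 12071
Population now: 0–14=1756, 15–29=5735, 30–44=7296, 45–59=8053, 60+=12071
— Period 2 —
Births: 5735 × 0.231 = 1325
Band 2: 1756 × 0.972 = 1707
Band 3: 5735 × 0.96 = 5506
Band 4: 7296 × 0.953 = 6953
Band 5: 8053 × 0.933 + 12071 × 0.444 = 7513 + 5360 = 12873
Population now: 0–14=1325, 15–29=1707, 30–44=5506, 45–59=6953, 60+=12873
Total after period 2: 1325 + 1707 + 5506 + 6953 + 12873 = 28364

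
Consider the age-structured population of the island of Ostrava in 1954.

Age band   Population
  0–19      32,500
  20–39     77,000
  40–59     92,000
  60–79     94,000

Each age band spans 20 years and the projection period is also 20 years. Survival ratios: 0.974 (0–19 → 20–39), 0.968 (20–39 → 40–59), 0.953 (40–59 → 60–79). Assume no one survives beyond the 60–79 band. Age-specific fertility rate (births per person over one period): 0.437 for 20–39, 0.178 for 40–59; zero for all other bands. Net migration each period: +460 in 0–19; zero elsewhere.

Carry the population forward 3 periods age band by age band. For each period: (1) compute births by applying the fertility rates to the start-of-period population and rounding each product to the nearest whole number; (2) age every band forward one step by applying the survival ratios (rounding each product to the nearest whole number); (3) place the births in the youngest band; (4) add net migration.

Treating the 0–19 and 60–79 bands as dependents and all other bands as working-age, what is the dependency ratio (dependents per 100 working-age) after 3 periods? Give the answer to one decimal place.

76.0

[period 1]
Births: 77000 × 0.437 = 33649 ; 92000 × 0.178 = 16376 → 50025
20–39: 32500 × 0.974 = 31655
40–59: 77000 × 0.968 = 74536
60–79: 92000 × 0.953 = 87676
Net migration: 0–19 + 460 → 50485
End of period: [50485, 31655, 74536, 87676]
[period 2]
Births: 31655 × 0.437 = 13833 ; 74536 × 0.178 = 13267 → 27100
20–39: 50485 × 0.974 = 49172
40–59: 31655 × 0.968 = 30642
60–79: 74536 × 0.953 = 71033
Net migration: 0–19 + 460 → 27560
End of period: [27560, 49172, 30642, 71033]
[period 3]
Births: 49172 × 0.437 = 21488 ; 30642 × 0.178 = 5454 → 26942
20–39: 27560 × 0.974 = 26843
40–59: 49172 × 0.968 = 47598
60–79: 30642 × 0.953 = 29202
Net migration: 0–19 + 460 → 27402
End of period: [27402, 26843, 47598, 29202]
Dependents (band 0–19 + band 60–79) = 27402 + 29202 = 56604; working-age = 74441; ratio = 56604/74441 × 100 = 76.0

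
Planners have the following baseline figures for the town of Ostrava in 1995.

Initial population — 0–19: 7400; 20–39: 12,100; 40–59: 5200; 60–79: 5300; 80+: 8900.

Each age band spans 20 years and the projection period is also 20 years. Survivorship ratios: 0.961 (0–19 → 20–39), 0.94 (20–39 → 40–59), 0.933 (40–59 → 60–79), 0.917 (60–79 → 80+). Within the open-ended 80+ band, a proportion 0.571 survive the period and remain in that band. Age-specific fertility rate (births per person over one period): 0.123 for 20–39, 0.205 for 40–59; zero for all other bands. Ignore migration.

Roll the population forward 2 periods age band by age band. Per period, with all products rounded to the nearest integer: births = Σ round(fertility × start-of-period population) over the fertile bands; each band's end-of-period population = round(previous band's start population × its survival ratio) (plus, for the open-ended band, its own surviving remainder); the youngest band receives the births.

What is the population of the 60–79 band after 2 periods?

[period 1]
Births: 12100 × 0.123 = 1488  |  5200 × 0.205 = 1066 ⇒ total 2554
20–39: 7400 × 0.961 = 7111
40–59: 12100 × 0.94 = 11374
60–79: 5200 × 0.933 = 4852
80+: 5300 × 0.917 + 8900 × 0.571 = 4860 + 5082 = 9942
→ [2554, 7111, 11374, 4852, 9942]
[period 2]
Births: 7111 × 0.123 = 875  |  11374 × 0.205 = 2332 ⇒ total 3207
20–39: 2554 × 0.961 = 2454
40–59: 7111 × 0.94 = 6684
60–79: 11374 × 0.933 = 10612
80+: 4852 × 0.917 + 9942 × 0.571 = 4449 + 5677 = 10126
→ [3207, 2454, 6684, 10612, 10126]

10612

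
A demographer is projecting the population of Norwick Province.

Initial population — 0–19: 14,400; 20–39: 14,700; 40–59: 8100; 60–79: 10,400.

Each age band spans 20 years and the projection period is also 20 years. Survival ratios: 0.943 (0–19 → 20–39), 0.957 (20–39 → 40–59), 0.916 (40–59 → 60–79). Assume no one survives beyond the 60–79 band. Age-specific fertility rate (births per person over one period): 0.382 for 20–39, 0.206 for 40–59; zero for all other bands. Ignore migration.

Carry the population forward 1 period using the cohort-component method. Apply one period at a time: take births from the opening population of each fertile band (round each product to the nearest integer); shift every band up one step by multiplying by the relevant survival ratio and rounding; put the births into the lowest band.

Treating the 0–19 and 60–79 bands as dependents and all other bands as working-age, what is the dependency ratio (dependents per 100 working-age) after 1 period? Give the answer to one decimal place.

After projecting period 1:
Births: 14700 × 0.382 = 5615, 8100 × 0.206 = 1669 — total 7284
20–39: 14400 × 0.943 = 13579
40–59: 14700 × 0.957 = 14068
60–79: 8100 × 0.916 = 7420
Giving 7284 / 13579 / 14068 / 7420.
Dependents (band 0–19 + band 60–79) = 7284 + 7420 = 14704; working-age = 27647; ratio = 14704/27647 × 100 = 53.2

53.2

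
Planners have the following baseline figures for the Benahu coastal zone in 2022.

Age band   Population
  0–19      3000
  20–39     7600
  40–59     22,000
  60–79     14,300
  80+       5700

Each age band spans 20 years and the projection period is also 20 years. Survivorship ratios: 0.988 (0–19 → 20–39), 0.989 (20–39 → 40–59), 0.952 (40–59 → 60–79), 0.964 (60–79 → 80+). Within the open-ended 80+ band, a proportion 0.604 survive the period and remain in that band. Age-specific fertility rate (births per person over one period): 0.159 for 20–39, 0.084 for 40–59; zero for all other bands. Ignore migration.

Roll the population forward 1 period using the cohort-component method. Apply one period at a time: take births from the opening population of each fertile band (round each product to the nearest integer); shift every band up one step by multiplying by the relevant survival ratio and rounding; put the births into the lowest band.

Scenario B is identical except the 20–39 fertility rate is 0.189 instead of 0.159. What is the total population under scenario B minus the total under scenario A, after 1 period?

Period 1:
Births: 7600 × 0.159 = 1208  |  22000 × 0.084 = 1848 → total 3056
20–39: 3000 × 0.988 = 2964
40–59: 7600 × 0.989 = 7516
60–79: 22000 × 0.952 = 20944
80+: 14300 × 0.964 + 5700 × 0.604 = 13785 + 3443 = 17228
→ [3056, 2964, 7516, 20944, 17228]
Scenario A total after 1 period: 51708
Scenario B projection —
Period 1:
Births: 7600 × 0.189 = 1436  |  22000 × 0.084 = 1848 → total 3284
20–39: 3000 × 0.988 = 2964
40–59: 7600 × 0.989 = 7516
60–79: 22000 × 0.952 = 20944
80+: 14300 × 0.964 + 5700 × 0.604 = 13785 + 3443 = 17228
→ [3284, 2964, 7516, 20944, 17228]
Scenario B total after 1 period: 51936
Difference B − A = 51936 − 51708 = 228

228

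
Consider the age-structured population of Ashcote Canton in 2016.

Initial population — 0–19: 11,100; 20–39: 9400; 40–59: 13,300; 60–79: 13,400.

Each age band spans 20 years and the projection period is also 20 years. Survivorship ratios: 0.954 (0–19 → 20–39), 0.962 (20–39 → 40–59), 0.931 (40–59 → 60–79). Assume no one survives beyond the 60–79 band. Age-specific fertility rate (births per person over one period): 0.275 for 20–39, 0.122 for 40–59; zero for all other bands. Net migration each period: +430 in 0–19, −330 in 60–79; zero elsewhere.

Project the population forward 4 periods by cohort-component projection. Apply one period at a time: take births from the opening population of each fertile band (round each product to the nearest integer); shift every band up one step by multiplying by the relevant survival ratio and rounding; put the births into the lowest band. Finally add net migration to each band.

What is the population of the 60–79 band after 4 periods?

(Bands numbered youngest = 1 to oldest = 4.)
Period 1:
Births: 9400 * 0.275 = 2585  |  13300 * 0.122 = 1623 ⇒ total 4208
Band 2: 11100 * 0.954 = 10589
Band 3: 9400 * 0.962 = 9043
Band 4: 13300 * 0.931 = 12382
Net migration: Band 1 + 430 → 4638; Band 4 − 330 → 12052
End of period: [4638, 10589, 9043, 12052]
Period 2:
Births: 10589 * 0.275 = 2912  |  9043 * 0.122 = 1103 ⇒ total 4015
Band 2: 4638 * 0.954 = 4425
Band 3: 10589 * 0.962 = 10187
Band 4: 9043 * 0.931 = 8419
Net migration: Band 1 + 430 → 4445; Band 4 − 330 → 8089
End of period: [4445, 4425, 10187, 8089]
Period 3:
Births: 4425 * 0.275 = 1217  |  10187 * 0.122 = 1243 ⇒ total 2460
Band 2: 4445 * 0.954 = 4241
Band 3: 4425 * 0.962 = 4257
Band 4: 10187 * 0.931 = 9484
Net migration: Band 1 + 430 → 2890; Band 4 − 330 → 9154
End of period: [2890, 4241, 4257, 9154]
Period 4:
Births: 4241 * 0.275 = 1166  |  4257 * 0.122 = 519 ⇒ total 1685
Band 2: 2890 * 0.954 = 2757
Band 3: 4241 * 0.962 = 4080
Band 4: 4257 * 0.931 = 3963
Net migration: Band 1 + 430 → 2115; Band 4 − 330 → 3633
End of period: [2115, 2757, 4080, 3633]

3633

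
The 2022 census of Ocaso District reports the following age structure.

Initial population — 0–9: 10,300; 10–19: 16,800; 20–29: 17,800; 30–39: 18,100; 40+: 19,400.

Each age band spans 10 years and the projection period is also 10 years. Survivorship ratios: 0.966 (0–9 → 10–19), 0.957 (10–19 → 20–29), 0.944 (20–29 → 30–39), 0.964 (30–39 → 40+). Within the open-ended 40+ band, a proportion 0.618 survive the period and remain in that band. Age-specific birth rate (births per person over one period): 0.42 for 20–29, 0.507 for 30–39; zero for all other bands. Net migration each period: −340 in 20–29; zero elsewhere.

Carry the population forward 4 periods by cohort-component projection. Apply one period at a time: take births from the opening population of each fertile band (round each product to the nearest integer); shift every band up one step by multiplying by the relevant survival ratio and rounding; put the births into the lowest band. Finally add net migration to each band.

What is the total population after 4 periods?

— Period 1 —
Births: 17800 × 0.42 = 7476 ; 18100 × 0.507 = 9177 — total 16653
10–19: 10300 × 0.966 = 9950
20–29: 16800 × 0.957 = 16078
30–39: 17800 × 0.944 = 16803
40+: 18100 × 0.964 + 19400 × 0.618 = 17448 + 11989 = 29437
Net migration: 20–29 − 340 → 15738
Giving 16653 / 9950 / 15738 / 16803 / 29437.
— Period 2 —
Births: 15738 × 0.42 = 6610 ; 16803 × 0.507 = 8519 — total 15129
10–19: 16653 × 0.966 = 16087
20–29: 9950 × 0.957 = 9522
30–39: 15738 × 0.944 = 14857
40+: 16803 × 0.964 + 29437 × 0.618 = 16198 + 18192 = 34390
Net migration: 20–29 − 340 → 9182
Giving 15129 / 16087 / 9182 / 14857 / 34390.
— Period 3 —
Births: 9182 × 0.42 = 3856 ; 14857 × 0.507 = 7532 — total 11388
10–19: 15129 × 0.966 = 14615
20–29: 16087 × 0.957 = 15395
30–39: 9182 × 0.944 = 8668
40+: 14857 × 0.964 + 34390 × 0.618 = 14322 + 21253 = 35575
Net migration: 20–29 − 340 → 15055
Giving 11388 / 14615 / 15055 / 8668 / 35575.
— Period 4 —
Births: 15055 × 0.42 = 6323 ; 8668 × 0.507 = 4395 — total 10718
10–19: 11388 × 0.966 = 11001
20–29: 14615 × 0.957 = 13987
30–39: 15055 × 0.944 = 14212
40+: 8668 × 0.964 + 35575 × 0.618 = 8356 + 21985 = 30341
Net migration: 20–29 − 340 → 13647
Giving 10718 / 11001 / 13647 / 14212 / 30341.
Total after period 4: 10718 + 11001 + 13647 + 14212 + 30341 = 79919

79919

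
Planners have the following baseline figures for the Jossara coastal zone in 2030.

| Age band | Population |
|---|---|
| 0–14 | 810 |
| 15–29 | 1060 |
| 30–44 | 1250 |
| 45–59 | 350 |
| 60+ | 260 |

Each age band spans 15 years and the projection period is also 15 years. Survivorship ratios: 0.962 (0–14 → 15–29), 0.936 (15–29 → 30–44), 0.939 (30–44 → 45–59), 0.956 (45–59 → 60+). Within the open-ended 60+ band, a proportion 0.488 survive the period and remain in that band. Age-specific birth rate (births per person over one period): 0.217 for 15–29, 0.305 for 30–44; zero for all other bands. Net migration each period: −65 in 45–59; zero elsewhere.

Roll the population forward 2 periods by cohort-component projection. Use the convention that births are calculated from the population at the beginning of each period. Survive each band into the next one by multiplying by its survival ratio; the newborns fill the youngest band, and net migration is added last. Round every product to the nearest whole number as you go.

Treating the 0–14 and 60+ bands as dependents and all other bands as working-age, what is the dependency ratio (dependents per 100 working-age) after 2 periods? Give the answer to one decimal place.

Call the bands 1 to 5, youngest first.
After projecting period 1:
Births: 1060 × 0.217 = 230, 1250 × 0.305 = 381 — total 611
Band 2: 810 × 0.962 = 779
Band 3: 1060 × 0.936 = 992
Band 4: 1250 × 0.939 = 1174
Band 5: 350 × 0.956 + 260 × 0.488 = 335 + 127 = 462
Net migration: Band 4 − 65 → 1109
End of period: [611, 779, 992, 1109, 462]
After projecting period 2:
Births: 779 × 0.217 = 169, 992 × 0.305 = 303 — total 472
Band 2: 611 × 0.962 = 588
Band 3: 779 × 0.936 = 729
Band 4: 992 × 0.939 = 931
Band 5: 1109 × 0.956 + 462 × 0.488 = 1060 + 225 = 1285
Net migration: Band 4 − 65 → 866
End of period: [472, 588, 729, 866, 1285]
Dependents (band 0–14 + band 60+) = 472 + 1285 = 1757; working-age = 2183; ratio = 1757/2183 × 100 = 80.5

80.5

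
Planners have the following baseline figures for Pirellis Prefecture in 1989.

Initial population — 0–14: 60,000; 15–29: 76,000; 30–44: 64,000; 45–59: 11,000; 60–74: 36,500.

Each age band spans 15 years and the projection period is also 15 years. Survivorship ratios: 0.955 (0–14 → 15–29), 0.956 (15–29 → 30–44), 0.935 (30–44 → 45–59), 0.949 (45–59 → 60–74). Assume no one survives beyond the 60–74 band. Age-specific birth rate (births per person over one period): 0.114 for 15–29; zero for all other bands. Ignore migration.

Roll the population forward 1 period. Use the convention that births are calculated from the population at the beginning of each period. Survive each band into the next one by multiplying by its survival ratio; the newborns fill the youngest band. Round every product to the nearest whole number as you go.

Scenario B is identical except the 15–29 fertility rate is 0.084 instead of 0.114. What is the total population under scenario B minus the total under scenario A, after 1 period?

Let band 1 be 0–14 through band 5 = 60–74.
Period 1.
Births: 76000 × 0.114 = 8664
Band 2: 60000 × 0.955 = 57300
Band 3: 76000 × 0.956 = 72656
Band 4: 64000 × 0.935 = 59840
Band 5: 11000 × 0.949 = 10439
End of period: [8664, 57300, 72656, 59840, 10439]
Scenario A total after 1 period: 208899
Scenario B projection —
Period 1.
Births: 76000 × 0.084 = 6384
Band 2: 60000 × 0.955 = 57300
Band 3: 76000 × 0.956 = 72656
Band 4: 64000 × 0.935 = 59840
Band 5: 11000 × 0.949 = 10439
End of period: [6384, 57300, 72656, 59840, 10439]
Scenario B total after 1 period: 206619
Difference B − A = 206619 − 208899 = -2280

-2280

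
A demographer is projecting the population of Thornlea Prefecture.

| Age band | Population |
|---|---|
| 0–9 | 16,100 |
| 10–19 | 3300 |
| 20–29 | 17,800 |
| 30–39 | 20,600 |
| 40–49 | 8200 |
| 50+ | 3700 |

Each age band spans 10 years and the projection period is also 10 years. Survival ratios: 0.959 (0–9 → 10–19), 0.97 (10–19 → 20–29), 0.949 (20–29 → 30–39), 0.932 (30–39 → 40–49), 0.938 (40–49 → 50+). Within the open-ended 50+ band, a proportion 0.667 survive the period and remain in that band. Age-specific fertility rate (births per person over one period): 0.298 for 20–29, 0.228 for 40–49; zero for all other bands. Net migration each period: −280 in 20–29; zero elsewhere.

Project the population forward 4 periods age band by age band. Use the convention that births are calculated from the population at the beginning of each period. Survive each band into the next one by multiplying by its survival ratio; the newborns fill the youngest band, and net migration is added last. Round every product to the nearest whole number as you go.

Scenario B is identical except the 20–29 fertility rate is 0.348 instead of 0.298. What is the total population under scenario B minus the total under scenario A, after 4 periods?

(Bands numbered youngest = 1 to oldest = 6.)
Period 1:
Births: 17800 * 0.298 = 5304 ; 8200 * 0.228 = 1870 → total 7174
Band 2: 16100 * 0.959 = 15440
Band 3: 3300 * 0.97 = 3201
Band 4: 17800 * 0.949 = 16892
Band 5: 20600 * 0.932 = 19199
Band 6: 8200 * 0.938 + 3700 * 0.667 = 7692 + 2468 = 10160
Net migration: Band 3 − 280 → 2921
Population now: 0–9=7174, 10–19=15440, 20–29=2921, 30–39=16892, 40–49=19199, 50+=10160
Period 2:
Births: 2921 * 0.298 = 870 ; 19199 * 0.228 = 4377 → total 5247
Band 2: 7174 * 0.959 = 6880
Band 3: 15440 * 0.97 = 14977
Band 4: 2921 * 0.949 = 2772
Band 5: 16892 * 0.932 = 15743
Band 6: 19199 * 0.938 + 10160 * 0.667 = 18009 + 6777 = 24786
Net migration: Band 3 − 280 → 14697
Population now: 0–9=5247, 10–19=6880, 20–29=14697, 30–39=2772, 40–49=15743, 50+=24786
Period 3:
Births: 14697 * 0.298 = 4380 ; 15743 * 0.228 = 3589 → total 7969
Band 2: 5247 * 0.959 = 5032
Band 3: 6880 * 0.97 = 6674
Band 4: 14697 * 0.949 = 13947
Band 5: 2772 * 0.932 = 2584
Band 6: 15743 * 0.938 + 24786 * 0.667 = 14767 + 16532 = 31299
Net migration: Band 3 − 280 → 6394
Population now: 0–9=7969, 10–19=5032, 20–29=6394, 30–39=13947, 40–49=2584, 50+=31299
Period 4:
Births: 6394 * 0.298 = 1905 ; 2584 * 0.228 = 589 → total 2494
Band 2: 7969 * 0.959 = 7642
Band 3: 5032 * 0.97 = 4881
Band 4: 6394 * 0.949 = 6068
Band 5: 13947 * 0.932 = 12999
Band 6: 2584 * 0.938 + 31299 * 0.667 = 2424 + 20876 = 23300
Net migration: Band 3 − 280 → 4601
Population now: 0–9=2494, 10–19=7642, 20–29=4601, 30–39=6068, 40–49=12999, 50+=23300
Scenario A total after 4 periods: 57104
Scenario B projection —
Period 1:
Births: 17800 * 0.348 = 6194 ; 8200 * 0.228 = 1870 → total 8064
Band 2: 16100 * 0.959 = 15440
Band 3: 3300 * 0.97 = 3201
Band 4: 17800 * 0.949 = 16892
Band 5: 20600 * 0.932 = 19199
Band 6: 8200 * 0.938 + 3700 * 0.667 = 7692 + 2468 = 10160
Net migration: Band 3 − 280 → 2921
Population now: 0–9=8064, 10–19=15440, 20–29=2921, 30–39=16892, 40–49=19199, 50+=10160
Period 2:
Births: 2921 * 0.348 = 1017 ; 19199 * 0.228 = 4377 → total 5394
Band 2: 8064 * 0.959 = 7733
Band 3: 15440 * 0.97 = 14977
Band 4: 2921 * 0.949 = 2772
Band 5: 16892 * 0.932 = 15743
Band 6: 19199 * 0.938 + 10160 * 0.667 = 18009 + 6777 = 24786
Net migration: Band 3 − 280 → 14697
Population now: 0–9=5394, 10–19=7733, 20–29=14697, 30–39=2772, 40–49=15743, 50+=24786
Period 3:
Births: 14697 * 0.348 = 5115 ; 15743 * 0.228 = 3589 → total 8704
Band 2: 5394 * 0.959 = 5173
Band 3: 7733 * 0.97 = 7501
Band 4: 14697 * 0.949 = 13947
Band 5: 2772 * 0.932 = 2584
Band 6: 15743 * 0.938 + 24786 * 0.667 = 14767 + 16532 = 31299
Net migration: Band 3 − 280 → 7221
Population now: 0–9=8704, 10–19=5173, 20–29=7221, 30–39=13947, 40–49=2584, 50+=31299
Period 4:
Births: 7221 * 0.348 = 2513 ; 2584 * 0.228 = 589 → total 3102
Band 2: 8704 * 0.959 = 8347
Band 3: 5173 * 0.97 = 5018
Band 4: 7221 * 0.949 = 6853
Band 5: 13947 * 0.932 = 12999
Band 6: 2584 * 0.938 + 31299 * 0.667 = 2424 + 20876 = 23300
Net migration: Band 3 − 280 → 4738
Population now: 0–9=3102, 10–19=8347, 20–29=4738, 30–39=6853, 40–49=12999, 50+=23300
Scenario B total after 4 periods: 59339
Difference B − A = 59339 − 57104 = 2235

2235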